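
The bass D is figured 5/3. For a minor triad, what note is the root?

D

The figures 5/3 mean the root of the chord is in the bass. If D is the root of a minor triad, the root is D (chord tones D–F–A).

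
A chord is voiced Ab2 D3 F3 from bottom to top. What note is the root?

D

The distinct letter names are Ab, D, F. Arranged as a stack of thirds they read D–F–Ab, so D is the root (a D diminished triad).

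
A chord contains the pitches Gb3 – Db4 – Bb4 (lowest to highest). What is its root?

Gb

The distinct letter names are Gb, Db, Bb. Arranged as a stack of thirds they read Gb–Bb–Db, so Gb is the root (a Gb major triad).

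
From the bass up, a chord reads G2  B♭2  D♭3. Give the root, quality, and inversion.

The distinct note names are G, Bb, Db. Stacked in thirds they read G–Bb–Db, which is a diminished triad on G.
With the root (G) in the bass, the chord is in root position (figured bass 5/3).

G diminished, root position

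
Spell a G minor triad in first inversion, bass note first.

Bb, D, G

Spelling G minor: G–Bb–D. In first inversion the third is bass, giving Bb, D, G from the bottom.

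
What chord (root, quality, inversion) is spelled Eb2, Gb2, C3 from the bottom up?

C diminished, first inversion

The pitch classes Eb, Gb, C arrange in thirds as C–Eb–Gb: a C diminished triad.
Eb is the third of C diminished; third in the bass means first inversion (figured bass 6).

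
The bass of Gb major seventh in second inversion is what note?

In second inversion the fifth is lowest. For Gb major seventh (Gb–Bb–Db–F) that is Db.

Db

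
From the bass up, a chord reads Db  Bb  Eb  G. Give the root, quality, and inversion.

Eb dominant seventh, third inversion

The pitch classes Db, Bb, Eb, G arrange in thirds as Eb–G–Bb–Db: an Eb dominant seventh chord.
With the seventh (Db) in the bass, the chord is in third inversion (figured bass 4/2).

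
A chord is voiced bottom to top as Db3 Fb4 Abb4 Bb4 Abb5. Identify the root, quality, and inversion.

The distinct note names are Db, Fb, Abb, Bb. Stacked in thirds they read Bb–Db–Fb–Abb, which is a diminished seventh chord on Bb.
With the third (Db) in the bass, the chord is in first inversion (figured bass 6/5).

Bb diminished seventh, first inversion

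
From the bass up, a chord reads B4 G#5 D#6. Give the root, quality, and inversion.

The pitch classes B, G#, D# arrange in thirds as G#–B–D#: a G# minor triad.
With the third (B) in the bass, the chord is in first inversion (figured bass 6).

G# minor, first inversion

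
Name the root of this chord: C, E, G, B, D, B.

C

C, E, G, B, D are the tones of a C major ninth chord (C–E–G–B–D), making C the root.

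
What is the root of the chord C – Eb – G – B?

Reordering C, Eb, G, B into stacked thirds gives C–Eb–G–B; the bottom of that stack, C, is the root.

C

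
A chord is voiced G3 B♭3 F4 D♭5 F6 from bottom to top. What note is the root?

G

G, Bb, F, Db are the tones of a G half-diminished seventh chord (G–Bb–Db–F), making G the root.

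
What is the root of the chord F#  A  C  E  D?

D

Reordering F#, A, C, E, D into stacked thirds gives D–F#–A–C–E; the bottom of that stack, D, is the root.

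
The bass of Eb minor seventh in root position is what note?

Eb

The root of Eb minor seventh (Eb–Gb–Bb–Db) is Eb; that is the bass in root position.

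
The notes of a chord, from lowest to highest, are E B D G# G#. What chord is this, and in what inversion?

The distinct note names are E, B, D, G#. Stacked in thirds they read E–G#–B–D, which is a dominant seventh chord on E.
E is the root of E dominant seventh; root in the bass means root position (figured bass 7).

E dominant seventh, root position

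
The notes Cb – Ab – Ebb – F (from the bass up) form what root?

F

Cb, Ab, Ebb, F are the tones of an F diminished seventh chord (F–Ab–Cb–Ebb), making F the root.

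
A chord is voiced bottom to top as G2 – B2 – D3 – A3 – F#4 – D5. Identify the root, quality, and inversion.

G major ninth, root position

Reducing to letter names: G, B, D, A, F#. These stack in thirds as G–B–D–F#–A — a G major ninth chord.
G is the root of G major ninth; root in the bass means root position.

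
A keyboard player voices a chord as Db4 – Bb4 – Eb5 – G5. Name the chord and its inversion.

The distinct note names are Db, Bb, Eb, G. Stacked in thirds they read Eb–G–Bb–Db, which is a dominant seventh chord on Eb.
Db is the seventh of Eb dominant seventh; seventh in the bass means third inversion (figured bass 4/2).

Eb dominant seventh, third inversion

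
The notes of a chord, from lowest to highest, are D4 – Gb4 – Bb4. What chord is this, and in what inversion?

The pitch classes D, Gb, Bb arrange in thirds as Gb–Bb–D: a Gb augmented triad.
With the fifth (D) in the bass, the chord is in second inversion (figured bass 6/4).

Gb augmented, second inversion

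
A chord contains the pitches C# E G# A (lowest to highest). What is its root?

Reordering C#, E, G#, A into stacked thirds gives A–C#–E–G#; the bottom of that stack, A, is the root.

A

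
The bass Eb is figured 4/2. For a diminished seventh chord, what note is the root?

F#

The figures 4/2 mean the seventh of the chord is in the bass. If Eb is the seventh of a diminished seventh chord, the root is F# (chord tones F#–A–C–Eb).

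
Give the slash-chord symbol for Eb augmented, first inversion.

Ebaug/G

First inversion of Eb augmented has the third (G) in the bass. As a slash chord: Ebaug/G.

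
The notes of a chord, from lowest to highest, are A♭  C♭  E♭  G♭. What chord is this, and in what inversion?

The distinct note names are Ab, Cb, Eb, Gb. Stacked in thirds they read Ab–Cb–Eb–Gb, which is a minor seventh chord on Ab.
With the root (Ab) in the bass, the chord is in root position (figured bass 7).

Ab minor seventh, root position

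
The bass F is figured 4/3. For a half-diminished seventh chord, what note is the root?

The figures 4/3 mean the fifth of the chord is in the bass. If F is the fifth of a half-diminished seventh chord, the root is B (chord tones B–D–F–A).

B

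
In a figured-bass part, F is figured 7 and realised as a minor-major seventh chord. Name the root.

The figures 7 mean the root of the chord is in the bass. If F is the root of a minor-major seventh chord, the root is F (chord tones F–Ab–C–E).

F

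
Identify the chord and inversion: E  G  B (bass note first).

The pitch classes E, G, B arrange in thirds as E–G–B: an E minor triad.
The lowest note is E, the root of the chord, so this is root position (figured bass 5/3).

E minor, root position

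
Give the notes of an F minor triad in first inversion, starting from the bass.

F minor is F–Ab–C. First inversion puts the third (Ab) in the bass, with the remaining tones above: Ab, C, F.

Ab, C, F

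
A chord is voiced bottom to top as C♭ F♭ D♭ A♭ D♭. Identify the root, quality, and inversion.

Reducing to letter names: Cb, Fb, Db, Ab. These stack in thirds as Db–Fb–Ab–Cb — a Db minor seventh chord.
The lowest note is Cb, the seventh of the chord, so this is third inversion (figured bass 4/2).

Db minor seventh, third inversion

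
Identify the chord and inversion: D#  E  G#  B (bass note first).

The pitch classes D#, E, G#, B arrange in thirds as E–G#–B–D#: an E major seventh chord.
The lowest note is D#, the seventh of the chord, so this is third inversion (figured bass 4/2).

E major seventh, third inversion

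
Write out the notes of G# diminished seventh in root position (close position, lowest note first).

The chord tones are G#–B–D–F. With the root (G#) lowest for root position: G#, B, D, F.

G#, B, D, F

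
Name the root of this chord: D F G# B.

G#

The distinct letter names are D, F, G#, B. Arranged as a stack of thirds they read G#–B–D–F, so G# is the root (a G# diminished seventh chord).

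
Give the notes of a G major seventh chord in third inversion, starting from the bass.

F#, G, B, D

The chord tones are G–B–D–F#. With the seventh (F#) lowest for third inversion: F#, G, B, D.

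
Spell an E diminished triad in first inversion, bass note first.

The chord tones are E–G–Bb. With the third (G) lowest for first inversion: G, Bb, E.

G, Bb, E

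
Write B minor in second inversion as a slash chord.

Second inversion of B minor has the fifth (F#) in the bass. As a slash chord: Bm/F#.

Bm/F#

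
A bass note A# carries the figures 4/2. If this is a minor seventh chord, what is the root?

The figures 4/2 mean the seventh of the chord is in the bass. If A# is the seventh of a minor seventh chord, the root is B# (chord tones B#–D#–F##–A#).

B#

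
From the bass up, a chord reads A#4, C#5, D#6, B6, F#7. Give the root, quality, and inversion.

The pitch classes A#, C#, D#, B, F# arrange in thirds as B–D#–F#–A#–C#: a B major ninth chord.
With the seventh (A#) in the bass, the chord is in third inversion.

B major ninth, third inversion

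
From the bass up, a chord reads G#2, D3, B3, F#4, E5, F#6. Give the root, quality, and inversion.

The pitch classes G#, D, B, F#, E arrange in thirds as E–G#–B–D–F#: an E dominant ninth chord.
With the third (G#) in the bass, the chord is in first inversion.

E dominant ninth, first inversion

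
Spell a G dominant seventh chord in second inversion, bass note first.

D, F, G, B

The chord tones are G–B–D–F. With the fifth (D) lowest for second inversion: D, F, G, B.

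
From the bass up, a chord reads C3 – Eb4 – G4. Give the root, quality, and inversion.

The distinct note names are C, Eb, G. Stacked in thirds they read C–Eb–G, which is a minor triad on C.
With the root (C) in the bass, the chord is in root position (figured bass 5/3).

C minor, root position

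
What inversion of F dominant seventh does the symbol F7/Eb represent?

third inversion

F7/Eb means F dominant seventh with Eb in the bass. Eb is the seventh of F dominant seventh (F–A–C–Eb), so this is third inversion.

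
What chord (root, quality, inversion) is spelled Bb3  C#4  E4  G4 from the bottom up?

Reducing to letter names: Bb, C#, E, G. These stack in thirds as C#–E–G–Bb — a C# diminished seventh chord.
With the seventh (Bb) in the bass, the chord is in third inversion (figured bass 4/2).

C# diminished seventh, third inversion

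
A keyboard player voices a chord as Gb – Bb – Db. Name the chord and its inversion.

The pitch classes Gb, Bb, Db arrange in thirds as Gb–Bb–Db: a Gb major triad.
The lowest note is Gb, the root of the chord, so this is root position (figured bass 5/3).

Gb major, root position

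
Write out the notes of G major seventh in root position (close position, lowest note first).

Spelling G major seventh: G–B–D–F#. In root position the root is bass, giving G, B, D, F# from the bottom.

G, B, D, F#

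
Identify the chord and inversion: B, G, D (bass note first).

Reducing to letter names: B, G, D. These stack in thirds as G–B–D — a G major triad.
With the third (B) in the bass, the chord is in first inversion (figured bass 6).

G major, first inversion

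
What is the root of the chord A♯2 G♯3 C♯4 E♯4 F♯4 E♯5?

The distinct letter names are A#, G#, C#, E#, F#. Arranged as a stack of thirds they read F#–A#–C#–E#–G#, so F# is the root (an F# major ninth chord).

F#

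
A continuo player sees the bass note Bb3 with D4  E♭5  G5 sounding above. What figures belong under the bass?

4/3

The notes Bb, D, Eb, G stack in thirds as Eb–G–Bb–D — an Eb major seventh chord. The bass Bb is the fifth, so this is second inversion: figured 4/3.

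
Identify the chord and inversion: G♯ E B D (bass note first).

E dominant seventh, first inversion

The distinct note names are G#, E, B, D. Stacked in thirds they read E–G#–B–D, which is a dominant seventh chord on E.
The lowest note is G#, the third of the chord, so this is first inversion (figured bass 6/5).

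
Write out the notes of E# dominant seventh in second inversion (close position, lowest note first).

B#, D#, E#, G##

The chord tones are E#–G##–B#–D#. With the fifth (B#) lowest for second inversion: B#, D#, E#, G##.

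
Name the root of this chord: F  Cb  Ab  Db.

Reordering F, Cb, Ab, Db into stacked thirds gives Db–F–Ab–Cb; the bottom of that stack, Db, is the root.

Db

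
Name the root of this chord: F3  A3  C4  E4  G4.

F

The distinct letter names are F, A, C, E, G. Arranged as a stack of thirds they read F–A–C–E–G, so F is the root (an F major ninth chord).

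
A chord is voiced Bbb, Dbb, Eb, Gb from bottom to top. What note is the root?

Reordering Bbb, Dbb, Eb, Gb into stacked thirds gives Eb–Gb–Bbb–Dbb; the bottom of that stack, Eb, is the root.

Eb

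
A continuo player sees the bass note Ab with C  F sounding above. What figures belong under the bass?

The notes Ab, C, F stack in thirds as F–Ab–C — an F minor triad. The bass Ab is the third, so this is first inversion: figured 6.

6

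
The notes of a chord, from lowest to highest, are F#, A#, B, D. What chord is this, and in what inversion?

The pitch classes F#, A#, B, D arrange in thirds as B–D–F#–A#: a B minor-major seventh chord.
The lowest note is F#, the fifth of the chord, so this is second inversion (figured bass 4/3).

B minor-major seventh, second inversion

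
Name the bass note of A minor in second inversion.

The fifth of A minor (A–C–E) is E; that is the bass in second inversion.

E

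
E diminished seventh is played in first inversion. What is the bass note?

E diminished seventh is E–G–Bb–Db. First inversion places the third in the bass: G.

G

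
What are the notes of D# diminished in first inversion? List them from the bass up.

F#, A, D#

The chord tones are D#–F#–A. With the third (F#) lowest for first inversion: F#, A, D#.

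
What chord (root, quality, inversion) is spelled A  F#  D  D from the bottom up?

Reducing to letter names: A, F#, D. These stack in thirds as D–F#–A — a D major triad.
A is the fifth of D major; fifth in the bass means second inversion (figured bass 6/4).

D major, second inversion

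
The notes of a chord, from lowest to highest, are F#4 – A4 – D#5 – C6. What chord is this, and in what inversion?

Reducing to letter names: F#, A, D#, C. These stack in thirds as D#–F#–A–C — a D# diminished seventh chord.
With the third (F#) in the bass, the chord is in first inversion (figured bass 6/5).

D# diminished seventh, first inversion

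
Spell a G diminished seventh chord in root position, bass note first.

G, Bb, Db, Fb

The chord tones are G–Bb–Db–Fb. With the root (G) lowest for root position: G, Bb, Db, Fb.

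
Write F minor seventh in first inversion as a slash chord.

First inversion of F minor seventh has the third (Ab) in the bass. As a slash chord: Fm7/Ab.

Fm7/Ab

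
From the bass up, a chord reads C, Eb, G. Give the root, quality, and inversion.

The pitch classes C, Eb, G arrange in thirds as C–Eb–G: a C minor triad.
The lowest note is C, the root of the chord, so this is root position (figured bass 5/3).

C minor, root position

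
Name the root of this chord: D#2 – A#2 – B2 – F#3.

B

D#, A#, B, F# are the tones of a B major seventh chord (B–D#–F#–A#), making B the root.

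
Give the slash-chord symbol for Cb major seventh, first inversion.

Cbmaj7/Eb

First inversion of Cb major seventh has the third (Eb) in the bass. As a slash chord: Cbmaj7/Eb.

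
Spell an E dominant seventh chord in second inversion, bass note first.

B, D, E, G#

The chord tones are E–G#–B–D. With the fifth (B) lowest for second inversion: B, D, E, G#.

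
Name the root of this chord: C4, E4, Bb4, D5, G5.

C

The distinct letter names are C, E, Bb, D, G. Arranged as a stack of thirds they read C–E–G–Bb–D, so C is the root (a C dominant ninth chord).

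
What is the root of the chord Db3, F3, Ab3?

The distinct letter names are Db, F, Ab. Arranged as a stack of thirds they read Db–F–Ab, so Db is the root (a Db major triad).

Db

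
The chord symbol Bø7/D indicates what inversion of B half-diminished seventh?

Bø7/D means B half-diminished seventh with D in the bass. D is the third of B half-diminished seventh (B–D–F–A), so this is first inversion.

first inversion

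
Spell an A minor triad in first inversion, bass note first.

The chord tones are A–C–E. With the third (C) lowest for first inversion: C, E, A.

C, E, A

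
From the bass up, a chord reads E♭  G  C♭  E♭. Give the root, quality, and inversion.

Cb augmented, first inversion

The distinct note names are Eb, G, Cb. Stacked in thirds they read Cb–Eb–G, which is an augmented triad on Cb.
Eb is the third of Cb augmented; third in the bass means first inversion (figured bass 6).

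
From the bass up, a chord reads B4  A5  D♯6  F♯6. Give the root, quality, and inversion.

The pitch classes B, A, D#, F# arrange in thirds as B–D#–F#–A: a B dominant seventh chord.
With the root (B) in the bass, the chord is in root position (figured bass 7).

B dominant seventh, root position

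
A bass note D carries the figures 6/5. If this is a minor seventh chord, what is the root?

B

The figures 6/5 mean the third of the chord is in the bass. If D is the third of a minor seventh chord, the root is B (chord tones B–D–F#–A).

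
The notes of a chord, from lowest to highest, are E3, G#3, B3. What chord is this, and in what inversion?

E major, root position

Reducing to letter names: E, G#, B. These stack in thirds as E–G#–B — an E major triad.
With the root (E) in the bass, the chord is in root position (figured bass 5/3).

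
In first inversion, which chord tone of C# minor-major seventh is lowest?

C# minor-major seventh is C#–E–G#–B#. First inversion places the third in the bass: E.

E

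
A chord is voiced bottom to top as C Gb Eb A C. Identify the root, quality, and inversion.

A diminished seventh, first inversion

The pitch classes C, Gb, Eb, A arrange in thirds as A–C–Eb–Gb: an A diminished seventh chord.
C is the third of A diminished seventh; third in the bass means first inversion (figured bass 6/5).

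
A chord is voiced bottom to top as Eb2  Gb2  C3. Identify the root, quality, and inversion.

Reducing to letter names: Eb, Gb, C. These stack in thirds as C–Eb–Gb — a C diminished triad.
With the third (Eb) in the bass, the chord is in first inversion (figured bass 6).

C diminished, first inversion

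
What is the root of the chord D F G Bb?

Reordering D, F, G, Bb into stacked thirds gives G–Bb–D–F; the bottom of that stack, G, is the root.

G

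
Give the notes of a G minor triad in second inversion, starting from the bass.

D, G, Bb

Spelling G minor: G–Bb–D. In second inversion the fifth is bass, giving D, G, Bb from the bottom.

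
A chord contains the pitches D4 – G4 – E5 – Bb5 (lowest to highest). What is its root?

The distinct letter names are D, G, E, Bb. Arranged as a stack of thirds they read E–G–Bb–D, so E is the root (an E half-diminished seventh chord).

E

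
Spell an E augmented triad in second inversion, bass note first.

B#, E, G#

Spelling E augmented: E–G#–B#. In second inversion the fifth is bass, giving B#, E, G# from the bottom.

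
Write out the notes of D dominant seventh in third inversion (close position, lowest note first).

C, D, F#, A

D dominant seventh is D–F#–A–C. Third inversion puts the seventh (C) in the bass, with the remaining tones above: C, D, F#, A.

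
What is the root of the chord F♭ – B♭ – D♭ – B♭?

The distinct letter names are Fb, Bb, Db. Arranged as a stack of thirds they read Bb–Db–Fb, so Bb is the root (a Bb diminished triad).

Bb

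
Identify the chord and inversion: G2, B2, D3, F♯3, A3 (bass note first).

The distinct note names are G, B, D, F#, A. Stacked in thirds they read G–B–D–F#–A, which is a major ninth chord on G.
With the root (G) in the bass, the chord is in root position.

G major ninth, root position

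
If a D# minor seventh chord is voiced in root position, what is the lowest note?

D#

D# minor seventh is D#–F#–A#–C#. Root position places the root in the bass: D#.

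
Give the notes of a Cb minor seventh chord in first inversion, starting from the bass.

Ebb, Gb, Bbb, Cb

Cb minor seventh is Cb–Ebb–Gb–Bbb. First inversion puts the third (Ebb) in the bass, with the remaining tones above: Ebb, Gb, Bbb, Cb.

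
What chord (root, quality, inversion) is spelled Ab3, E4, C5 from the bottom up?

Ab augmented, root position

The distinct note names are Ab, E, C. Stacked in thirds they read Ab–C–E, which is an augmented triad on Ab.
Ab is the root of Ab augmented; root in the bass means root position (figured bass 5/3).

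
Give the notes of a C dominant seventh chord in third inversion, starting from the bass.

Bb, C, E, G

C dominant seventh is C–E–G–Bb. Third inversion puts the seventh (Bb) in the bass, with the remaining tones above: Bb, C, E, G.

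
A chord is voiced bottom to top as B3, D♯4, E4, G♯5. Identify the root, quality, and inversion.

E major seventh, second inversion

The distinct note names are B, D#, E, G#. Stacked in thirds they read E–G#–B–D#, which is a major seventh chord on E.
The lowest note is B, the fifth of the chord, so this is second inversion (figured bass 4/3).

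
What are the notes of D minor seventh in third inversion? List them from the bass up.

C, D, F, A

The chord tones are D–F–A–C. With the seventh (C) lowest for third inversion: C, D, F, A.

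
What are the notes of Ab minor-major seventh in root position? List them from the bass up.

Spelling Ab minor-major seventh: Ab–Cb–Eb–G. In root position the root is bass, giving Ab, Cb, Eb, G from the bottom.

Ab, Cb, Eb, G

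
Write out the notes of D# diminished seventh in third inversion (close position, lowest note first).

C, D#, F#, A

D# diminished seventh is D#–F#–A–C. Third inversion puts the seventh (C) in the bass, with the remaining tones above: C, D#, F#, A.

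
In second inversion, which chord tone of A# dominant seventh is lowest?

E#

A# dominant seventh is A#–C##–E#–G#. Second inversion places the fifth in the bass: E#.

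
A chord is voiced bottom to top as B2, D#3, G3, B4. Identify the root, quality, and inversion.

Reducing to letter names: B, D#, G. These stack in thirds as G–B–D# — a G augmented triad.
The lowest note is B, the third of the chord, so this is first inversion (figured bass 6).

G augmented, first inversion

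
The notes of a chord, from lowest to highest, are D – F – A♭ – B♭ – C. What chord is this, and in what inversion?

Bb dominant ninth, first inversion

Reducing to letter names: D, F, Ab, Bb, C. These stack in thirds as Bb–D–F–Ab–C — a Bb dominant ninth chord.
D is the third of Bb dominant ninth; third in the bass means first inversion.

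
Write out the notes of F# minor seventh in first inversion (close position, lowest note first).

A, C#, E, F#

F# minor seventh is F#–A–C#–E. First inversion puts the third (A) in the bass, with the remaining tones above: A, C#, E, F#.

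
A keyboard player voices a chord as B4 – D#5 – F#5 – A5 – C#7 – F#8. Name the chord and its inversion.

Reducing to letter names: B, D#, F#, A, C#. These stack in thirds as B–D#–F#–A–C# — a B dominant ninth chord.
With the root (B) in the bass, the chord is in root position.

B dominant ninth, root position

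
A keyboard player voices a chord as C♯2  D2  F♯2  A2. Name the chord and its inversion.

D major seventh, third inversion

Reducing to letter names: C#, D, F#, A. These stack in thirds as D–F#–A–C# — a D major seventh chord.
The lowest note is C#, the seventh of the chord, so this is third inversion (figured bass 4/2).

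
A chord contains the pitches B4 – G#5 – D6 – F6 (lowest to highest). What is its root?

G#

B, G#, D, F are the tones of a G# diminished seventh chord (G#–B–D–F), making G# the root.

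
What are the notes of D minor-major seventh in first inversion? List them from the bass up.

F, A, C#, D

Spelling D minor-major seventh: D–F–A–C#. In first inversion the third is bass, giving F, A, C#, D from the bottom.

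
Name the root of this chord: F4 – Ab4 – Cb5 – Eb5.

F

F, Ab, Cb, Eb are the tones of an F half-diminished seventh chord (F–Ab–Cb–Eb), making F the root.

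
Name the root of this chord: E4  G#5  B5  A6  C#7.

A

E, G#, B, A, C# are the tones of an A major ninth chord (A–C#–E–G#–B), making A the root.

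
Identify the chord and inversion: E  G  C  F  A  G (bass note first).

F major ninth, third inversion

The pitch classes E, G, C, F, A arrange in thirds as F–A–C–E–G: an F major ninth chord.
The lowest note is E, the seventh of the chord, so this is third inversion.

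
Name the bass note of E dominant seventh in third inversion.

D

The seventh of E dominant seventh (E–G#–B–D) is D; that is the bass in third inversion.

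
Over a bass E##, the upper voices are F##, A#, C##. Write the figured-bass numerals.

The notes E##, F##, A#, C## stack in thirds as F##–A#–C##–E## — an F## minor-major seventh chord. The bass E## is the seventh, so this is third inversion: figured 4/2.

4/2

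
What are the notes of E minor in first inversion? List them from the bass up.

G, B, E

The chord tones are E–G–B. With the third (G) lowest for first inversion: G, B, E.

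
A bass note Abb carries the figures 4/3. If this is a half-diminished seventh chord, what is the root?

The figures 4/3 mean the fifth of the chord is in the bass. If Abb is the fifth of a half-diminished seventh chord, the root is Db (chord tones Db–Fb–Abb–Cb).

Db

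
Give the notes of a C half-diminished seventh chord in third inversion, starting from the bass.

C half-diminished seventh is C–Eb–Gb–Bb. Third inversion puts the seventh (Bb) in the bass, with the remaining tones above: Bb, C, Eb, Gb.

Bb, C, Eb, Gb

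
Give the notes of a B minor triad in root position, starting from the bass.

B, D, F#

B minor is B–D–F#. Root position puts the root (B) in the bass, with the remaining tones above: B, D, F#.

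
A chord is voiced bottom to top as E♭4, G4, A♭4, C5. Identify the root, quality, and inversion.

The pitch classes Eb, G, Ab, C arrange in thirds as Ab–C–Eb–G: an Ab major seventh chord.
Eb is the fifth of Ab major seventh; fifth in the bass means second inversion (figured bass 4/3).

Ab major seventh, second inversion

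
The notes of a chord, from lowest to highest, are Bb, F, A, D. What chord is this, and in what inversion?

Bb major seventh, root position

Reducing to letter names: Bb, F, A, D. These stack in thirds as Bb–D–F–A — a Bb major seventh chord.
With the root (Bb) in the bass, the chord is in root position (figured bass 7).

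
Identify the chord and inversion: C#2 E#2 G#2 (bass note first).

Reducing to letter names: C#, E#, G#. These stack in thirds as C#–E#–G# — a C# major triad.
C# is the root of C# major; root in the bass means root position (figured bass 5/3).

C# major, root position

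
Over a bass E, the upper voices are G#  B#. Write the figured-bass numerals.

5/3

The notes E, G#, B# stack in thirds as E–G#–B# — an E augmented triad. The bass E is the root, so this is root position: figured 5/3.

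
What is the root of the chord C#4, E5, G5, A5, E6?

C#, E, G, A are the tones of an A dominant seventh chord (A–C#–E–G), making A the root.

A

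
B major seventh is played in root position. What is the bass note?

The root of B major seventh (B–D#–F#–A#) is B; that is the bass in root position.

B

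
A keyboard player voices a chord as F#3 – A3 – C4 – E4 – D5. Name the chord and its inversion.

Reducing to letter names: F#, A, C, E, D. These stack in thirds as D–F#–A–C–E — a D dominant ninth chord.
With the third (F#) in the bass, the chord is in first inversion.

D dominant ninth, first inversion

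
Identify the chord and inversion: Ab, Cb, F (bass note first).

Reducing to letter names: Ab, Cb, F. These stack in thirds as F–Ab–Cb — an F diminished triad.
Ab is the third of F diminished; third in the bass means first inversion (figured bass 6).

F diminished, first inversion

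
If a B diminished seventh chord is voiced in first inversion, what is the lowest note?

D

In first inversion the third is lowest. For B diminished seventh (B–D–F–Ab) that is D.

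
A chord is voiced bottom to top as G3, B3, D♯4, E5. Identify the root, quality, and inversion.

Reducing to letter names: G, B, D#, E. These stack in thirds as E–G–B–D# — an E minor-major seventh chord.
With the third (G) in the bass, the chord is in first inversion (figured bass 6/5).

E minor-major seventh, first inversion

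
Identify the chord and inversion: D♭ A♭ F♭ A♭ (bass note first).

Db minor, root position

Reducing to letter names: Db, Ab, Fb. These stack in thirds as Db–Fb–Ab — a Db minor triad.
With the root (Db) in the bass, the chord is in root position (figured bass 5/3).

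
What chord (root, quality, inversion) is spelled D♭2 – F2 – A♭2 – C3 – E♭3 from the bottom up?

The distinct note names are Db, F, Ab, C, Eb. Stacked in thirds they read Db–F–Ab–C–Eb, which is a major ninth chord on Db.
With the root (Db) in the bass, the chord is in root position.

Db major ninth, root position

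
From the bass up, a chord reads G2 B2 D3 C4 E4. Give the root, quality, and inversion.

The pitch classes G, B, D, C, E arrange in thirds as C–E–G–B–D: a C major ninth chord.
With the fifth (G) in the bass, the chord is in second inversion.

C major ninth, second inversion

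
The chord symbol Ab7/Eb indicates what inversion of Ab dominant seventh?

second inversion

Ab7/Eb means Ab dominant seventh with Eb in the bass. Eb is the fifth of Ab dominant seventh (Ab–C–Eb–Gb), so this is second inversion.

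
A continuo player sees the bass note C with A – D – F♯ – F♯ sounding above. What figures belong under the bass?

The notes C, A, D, F# stack in thirds as D–F#–A–C — a D dominant seventh chord. The bass C is the seventh, so this is third inversion: figured 4/2.

4/2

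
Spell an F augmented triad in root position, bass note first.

F, A, C#

Spelling F augmented: F–A–C#. In root position the root is bass, giving F, A, C# from the bottom.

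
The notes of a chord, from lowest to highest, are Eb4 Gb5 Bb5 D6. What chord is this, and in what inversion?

The pitch classes Eb, Gb, Bb, D arrange in thirds as Eb–Gb–Bb–D: an Eb minor-major seventh chord.
With the root (Eb) in the bass, the chord is in root position (figured bass 7).

Eb minor-major seventh, root position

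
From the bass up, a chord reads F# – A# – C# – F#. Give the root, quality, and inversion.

The pitch classes F#, A#, C# arrange in thirds as F#–A#–C#: an F# major triad.
With the root (F#) in the bass, the chord is in root position (figured bass 5/3).

F# major, root position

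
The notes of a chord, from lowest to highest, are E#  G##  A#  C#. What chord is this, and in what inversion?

A# minor-major seventh, second inversion

The distinct note names are E#, G##, A#, C#. Stacked in thirds they read A#–C#–E#–G##, which is a minor-major seventh chord on A#.
With the fifth (E#) in the bass, the chord is in second inversion (figured bass 4/3).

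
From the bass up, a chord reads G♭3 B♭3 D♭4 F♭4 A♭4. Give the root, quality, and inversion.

The distinct note names are Gb, Bb, Db, Fb, Ab. Stacked in thirds they read Gb–Bb–Db–Fb–Ab, which is a dominant ninth chord on Gb.
The lowest note is Gb, the root of the chord, so this is root position.

Gb dominant ninth, root position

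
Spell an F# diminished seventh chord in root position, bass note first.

F#, A, C, Eb

F# diminished seventh is F#–A–C–Eb. Root position puts the root (F#) in the bass, with the remaining tones above: F#, A, C, Eb.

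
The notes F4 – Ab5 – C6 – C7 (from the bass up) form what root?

Reordering F, Ab, C into stacked thirds gives F–Ab–C; the bottom of that stack, F, is the root.

F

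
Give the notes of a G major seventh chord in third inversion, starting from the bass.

The chord tones are G–B–D–F#. With the seventh (F#) lowest for third inversion: F#, G, B, D.

F#, G, B, D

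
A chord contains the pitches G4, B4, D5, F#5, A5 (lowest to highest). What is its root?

G

The distinct letter names are G, B, D, F#, A. Arranged as a stack of thirds they read G–B–D–F#–A, so G is the root (a G major ninth chord).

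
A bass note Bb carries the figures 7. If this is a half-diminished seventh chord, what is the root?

The figures 7 mean the root of the chord is in the bass. If Bb is the root of a half-diminished seventh chord, the root is Bb (chord tones Bb–Db–Fb–Ab).

Bb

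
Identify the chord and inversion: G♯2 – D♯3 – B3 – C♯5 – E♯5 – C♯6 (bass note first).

C# dominant ninth, second inversion

The distinct note names are G#, D#, B, C#, E#. Stacked in thirds they read C#–E#–G#–B–D#, which is a dominant ninth chord on C#.
With the fifth (G#) in the bass, the chord is in second inversion.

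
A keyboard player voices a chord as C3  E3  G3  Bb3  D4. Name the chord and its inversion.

The distinct note names are C, E, G, Bb, D. Stacked in thirds they read C–E–G–Bb–D, which is a dominant ninth chord on C.
With the root (C) in the bass, the chord is in root position.

C dominant ninth, root position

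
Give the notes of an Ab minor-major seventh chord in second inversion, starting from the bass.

Eb, G, Ab, Cb

The chord tones are Ab–Cb–Eb–G. With the fifth (Eb) lowest for second inversion: Eb, G, Ab, Cb.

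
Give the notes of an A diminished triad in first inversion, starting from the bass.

C, Eb, A

The chord tones are A–C–Eb. With the third (C) lowest for first inversion: C, Eb, A.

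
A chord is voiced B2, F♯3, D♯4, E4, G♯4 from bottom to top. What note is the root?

Reordering B, F#, D#, E, G# into stacked thirds gives E–G#–B–D#–F#; the bottom of that stack, E, is the root.

E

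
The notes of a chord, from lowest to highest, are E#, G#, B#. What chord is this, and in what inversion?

The distinct note names are E#, G#, B#. Stacked in thirds they read E#–G#–B#, which is a minor triad on E#.
With the root (E#) in the bass, the chord is in root position (figured bass 5/3).

E# minor, root position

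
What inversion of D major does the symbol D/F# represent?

first inversion

D/F# means D major with F# in the bass. F# is the third of D major (D–F#–A), so this is first inversion.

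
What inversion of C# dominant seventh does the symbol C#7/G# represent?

second inversion

C#7/G# means C# dominant seventh with G# in the bass. G# is the fifth of C# dominant seventh (C#–E#–G#–B), so this is second inversion.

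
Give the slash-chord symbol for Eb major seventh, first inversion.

First inversion of Eb major seventh has the third (G) in the bass. As a slash chord: Ebmaj7/G.

Ebmaj7/G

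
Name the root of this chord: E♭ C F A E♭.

F

Eb, C, F, A are the tones of an F dominant seventh chord (F–A–C–Eb), making F the root.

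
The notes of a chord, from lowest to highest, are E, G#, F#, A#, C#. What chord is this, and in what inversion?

The pitch classes E, G#, F#, A#, C# arrange in thirds as F#–A#–C#–E–G#: an F# dominant ninth chord.
E is the seventh of F# dominant ninth; seventh in the bass means third inversion.

F# dominant ninth, third inversion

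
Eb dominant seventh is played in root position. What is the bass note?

Eb

In root position the root is lowest. For Eb dominant seventh (Eb–G–Bb–Db) that is Eb.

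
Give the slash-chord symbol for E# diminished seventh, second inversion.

Second inversion of E# diminished seventh has the fifth (B) in the bass. As a slash chord: E#dim7/B.

E#dim7/B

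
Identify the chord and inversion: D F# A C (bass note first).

D dominant seventh, root position

The pitch classes D, F#, A, C arrange in thirds as D–F#–A–C: a D dominant seventh chord.
With the root (D) in the bass, the chord is in root position (figured bass 7).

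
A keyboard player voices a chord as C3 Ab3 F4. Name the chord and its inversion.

F minor, second inversion

Reducing to letter names: C, Ab, F. These stack in thirds as F–Ab–C — an F minor triad.
The lowest note is C, the fifth of the chord, so this is second inversion (figured bass 6/4).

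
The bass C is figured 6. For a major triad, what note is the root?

Ab

The figures 6 mean the third of the chord is in the bass. If C is the third of a major triad, the root is Ab (chord tones Ab–C–Eb).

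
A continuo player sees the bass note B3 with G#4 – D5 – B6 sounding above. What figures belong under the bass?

6

The notes B, G#, D stack in thirds as G#–B–D — a G# diminished triad. The bass B is the third, so this is first inversion: figured 6.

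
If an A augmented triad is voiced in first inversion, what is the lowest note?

A augmented is A–C#–E#. First inversion places the third in the bass: C#.

C#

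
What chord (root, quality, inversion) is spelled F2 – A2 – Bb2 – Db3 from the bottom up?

Reducing to letter names: F, A, Bb, Db. These stack in thirds as Bb–Db–F–A — a Bb minor-major seventh chord.
F is the fifth of Bb minor-major seventh; fifth in the bass means second inversion (figured bass 4/3).

Bb minor-major seventh, second inversion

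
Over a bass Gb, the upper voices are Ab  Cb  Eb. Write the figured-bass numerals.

The notes Gb, Ab, Cb, Eb stack in thirds as Ab–Cb–Eb–Gb — an Ab minor seventh chord. The bass Gb is the seventh, so this is third inversion: figured 4/2.

4/2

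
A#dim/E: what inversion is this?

second inversion

A#dim/E means A# diminished with E in the bass. E is the fifth of A# diminished (A#–C#–E), so this is second inversion.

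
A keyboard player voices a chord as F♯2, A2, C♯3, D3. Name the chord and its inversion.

Reducing to letter names: F#, A, C#, D. These stack in thirds as D–F#–A–C# — a D major seventh chord.
F# is the third of D major seventh; third in the bass means first inversion (figured bass 6/5).

D major seventh, first inversion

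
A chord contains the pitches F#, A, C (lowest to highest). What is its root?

F#

Reordering F#, A, C into stacked thirds gives F#–A–C; the bottom of that stack, F#, is the root.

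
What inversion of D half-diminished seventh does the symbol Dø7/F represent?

first inversion

Dø7/F means D half-diminished seventh with F in the bass. F is the third of D half-diminished seventh (D–F–Ab–C), so this is first inversion.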